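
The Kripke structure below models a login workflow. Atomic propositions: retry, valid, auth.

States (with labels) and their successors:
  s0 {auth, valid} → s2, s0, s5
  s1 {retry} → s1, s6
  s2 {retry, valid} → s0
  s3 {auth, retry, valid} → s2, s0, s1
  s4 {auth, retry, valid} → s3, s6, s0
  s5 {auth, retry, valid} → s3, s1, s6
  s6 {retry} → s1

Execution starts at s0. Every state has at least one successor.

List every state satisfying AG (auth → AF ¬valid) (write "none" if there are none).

States satisfying auth → AF ¬valid: {s1, s2, s6}.
States satisfying AG (auth → AF ¬valid): {s1, s6}.

{s1, s6}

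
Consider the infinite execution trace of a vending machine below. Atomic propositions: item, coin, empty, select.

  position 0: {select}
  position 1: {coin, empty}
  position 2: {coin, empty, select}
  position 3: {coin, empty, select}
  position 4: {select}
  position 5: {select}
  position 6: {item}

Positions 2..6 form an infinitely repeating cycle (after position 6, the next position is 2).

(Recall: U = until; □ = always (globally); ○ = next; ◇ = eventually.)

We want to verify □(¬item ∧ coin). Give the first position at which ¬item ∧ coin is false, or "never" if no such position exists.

0

At position 0 the labels are {select}, so ¬item ∧ coin is false there. This is the first violation.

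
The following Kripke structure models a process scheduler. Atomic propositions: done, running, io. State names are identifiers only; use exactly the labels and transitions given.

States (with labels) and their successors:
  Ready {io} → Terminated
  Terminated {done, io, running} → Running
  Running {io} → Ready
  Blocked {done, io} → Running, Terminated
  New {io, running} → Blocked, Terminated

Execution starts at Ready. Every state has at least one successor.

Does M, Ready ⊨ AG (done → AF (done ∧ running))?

States satisfying done → AF (done ∧ running): {Ready, Terminated, Running, Blocked, New}.
States satisfying AG (done → AF (done ∧ running)): {Ready, Terminated, Running, Blocked, New}.
Every state reachable from Ready satisfies done → AF (done ∧ running).
Ready ∈ Sat(AG (done → AF (done ∧ running))).

Yes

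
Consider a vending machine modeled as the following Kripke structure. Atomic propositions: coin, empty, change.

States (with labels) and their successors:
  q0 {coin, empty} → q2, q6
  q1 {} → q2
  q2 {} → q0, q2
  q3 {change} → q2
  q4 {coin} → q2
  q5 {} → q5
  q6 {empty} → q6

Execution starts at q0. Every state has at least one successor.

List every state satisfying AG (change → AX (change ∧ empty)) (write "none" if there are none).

States satisfying change → AX (change ∧ empty): {q0, q1, q2, q4, q5, q6}.
States satisfying AG (change → AX (change ∧ empty)): {q0, q1, q2, q4, q5, q6}.

{q0, q1, q2, q4, q5, q6}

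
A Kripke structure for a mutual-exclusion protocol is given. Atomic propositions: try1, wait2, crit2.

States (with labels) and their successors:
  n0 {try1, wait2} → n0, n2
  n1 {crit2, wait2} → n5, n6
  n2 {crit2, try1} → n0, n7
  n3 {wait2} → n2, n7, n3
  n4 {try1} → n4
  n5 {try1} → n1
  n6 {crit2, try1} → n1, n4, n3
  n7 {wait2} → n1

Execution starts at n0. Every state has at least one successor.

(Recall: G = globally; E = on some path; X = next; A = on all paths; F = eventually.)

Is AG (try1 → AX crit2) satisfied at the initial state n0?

States satisfying try1 → AX crit2: {n1, n3, n5, n7}.
States satisfying AG (try1 → AX crit2): ∅.
n0 is reachable from n0 and violates try1 → AX crit2, so AG fails at n0.
n0 ∉ Sat(AG (try1 → AX crit2)).

Violated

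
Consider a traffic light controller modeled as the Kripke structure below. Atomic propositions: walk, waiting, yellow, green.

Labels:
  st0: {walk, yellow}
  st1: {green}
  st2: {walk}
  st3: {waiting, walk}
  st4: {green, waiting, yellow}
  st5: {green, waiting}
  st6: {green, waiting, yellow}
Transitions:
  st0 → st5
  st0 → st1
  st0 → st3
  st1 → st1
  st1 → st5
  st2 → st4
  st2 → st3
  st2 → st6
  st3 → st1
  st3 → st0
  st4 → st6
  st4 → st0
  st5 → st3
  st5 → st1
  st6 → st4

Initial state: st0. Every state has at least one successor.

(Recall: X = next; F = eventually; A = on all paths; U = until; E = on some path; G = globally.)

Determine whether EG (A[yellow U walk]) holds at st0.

States satisfying A[yellow U walk]: {st0, st2, st3}.
States satisfying EG (A[yellow U walk]): {st0, st2, st3}.
st0 ∈ Sat(EG (A[yellow U walk])).

Yes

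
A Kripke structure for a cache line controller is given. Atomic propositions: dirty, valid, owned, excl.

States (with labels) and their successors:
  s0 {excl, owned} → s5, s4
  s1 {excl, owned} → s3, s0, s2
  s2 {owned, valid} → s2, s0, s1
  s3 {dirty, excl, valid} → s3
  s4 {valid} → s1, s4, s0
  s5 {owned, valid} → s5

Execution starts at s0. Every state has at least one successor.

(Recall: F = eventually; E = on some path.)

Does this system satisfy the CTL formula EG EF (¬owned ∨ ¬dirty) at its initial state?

States satisfying EF (¬owned ∨ ¬dirty): {s0, s1, s2, s3, s4, s5}.
States satisfying EG EF (¬owned ∨ ¬dirty): {s0, s1, s2, s3, s4, s5}.
s0 ∈ Sat(EG EF (¬owned ∨ ¬dirty)).

Yes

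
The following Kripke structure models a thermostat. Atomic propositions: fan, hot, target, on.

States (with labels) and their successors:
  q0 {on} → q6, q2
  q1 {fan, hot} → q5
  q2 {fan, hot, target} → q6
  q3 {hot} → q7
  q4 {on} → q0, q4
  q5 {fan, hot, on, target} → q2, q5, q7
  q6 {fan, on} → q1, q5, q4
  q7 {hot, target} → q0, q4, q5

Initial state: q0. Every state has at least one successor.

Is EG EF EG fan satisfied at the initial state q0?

States satisfying EF EG fan: {q0, q1, q2, q3, q4, q5, q6, q7}.
States satisfying EG EF EG fan: {q0, q1, q2, q3, q4, q5, q6, q7}.
q0 ∈ Sat(EG EF EG fan).

Yes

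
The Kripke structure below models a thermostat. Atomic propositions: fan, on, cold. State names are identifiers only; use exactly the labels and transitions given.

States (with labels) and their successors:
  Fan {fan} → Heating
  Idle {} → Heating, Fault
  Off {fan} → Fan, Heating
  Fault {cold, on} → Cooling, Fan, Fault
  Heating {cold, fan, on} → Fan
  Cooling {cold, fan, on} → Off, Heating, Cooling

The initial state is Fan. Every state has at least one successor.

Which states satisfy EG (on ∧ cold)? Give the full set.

States satisfying on ∧ cold: {Fault, Heating, Cooling}.
States satisfying EG (on ∧ cold): {Fault, Cooling}.

{Fault, Cooling}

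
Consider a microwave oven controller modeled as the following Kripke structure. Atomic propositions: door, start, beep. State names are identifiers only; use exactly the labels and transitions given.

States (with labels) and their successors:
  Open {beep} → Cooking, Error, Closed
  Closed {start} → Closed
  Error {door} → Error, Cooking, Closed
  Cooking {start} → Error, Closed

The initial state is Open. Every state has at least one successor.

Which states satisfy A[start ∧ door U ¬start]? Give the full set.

{Open, Error}

States satisfying start ∧ door: ∅.
States satisfying ¬start: {Open, Error}.
States satisfying A[start ∧ door U ¬start]: {Open, Error}.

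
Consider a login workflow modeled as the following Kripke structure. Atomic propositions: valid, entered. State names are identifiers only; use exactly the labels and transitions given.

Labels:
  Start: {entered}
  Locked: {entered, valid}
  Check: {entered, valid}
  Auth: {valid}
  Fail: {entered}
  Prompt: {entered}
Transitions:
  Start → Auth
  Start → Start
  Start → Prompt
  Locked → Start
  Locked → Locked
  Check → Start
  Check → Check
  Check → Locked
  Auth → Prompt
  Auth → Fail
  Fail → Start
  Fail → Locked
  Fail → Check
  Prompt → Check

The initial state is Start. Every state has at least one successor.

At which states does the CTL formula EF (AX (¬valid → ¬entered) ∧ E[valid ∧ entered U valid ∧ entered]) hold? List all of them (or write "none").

none

States satisfying EF (AX (¬valid → ¬entered) ∧ E[valid ∧ entered U valid ∧ entered]): ∅.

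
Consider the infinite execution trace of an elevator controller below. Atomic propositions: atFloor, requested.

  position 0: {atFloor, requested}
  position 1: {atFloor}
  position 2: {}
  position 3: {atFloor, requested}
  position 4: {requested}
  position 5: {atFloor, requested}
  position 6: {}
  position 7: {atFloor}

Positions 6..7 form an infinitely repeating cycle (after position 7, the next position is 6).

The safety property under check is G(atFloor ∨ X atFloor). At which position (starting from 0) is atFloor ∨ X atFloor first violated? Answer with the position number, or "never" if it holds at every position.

atFloor ∨ X atFloor holds at every position 0..7, and those are all the positions the trace ever visits, so the invariant G(atFloor ∨ X atFloor) is never violated.

never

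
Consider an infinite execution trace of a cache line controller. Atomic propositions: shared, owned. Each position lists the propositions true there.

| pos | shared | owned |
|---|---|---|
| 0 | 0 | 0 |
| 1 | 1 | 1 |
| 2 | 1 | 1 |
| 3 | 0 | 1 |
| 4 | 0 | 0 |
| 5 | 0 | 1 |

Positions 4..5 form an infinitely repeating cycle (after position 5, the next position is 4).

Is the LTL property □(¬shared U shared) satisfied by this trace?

Violated

¬shared U shared must hold at every position from 0 onward. It fails at position 3, so □(¬shared U shared) is false.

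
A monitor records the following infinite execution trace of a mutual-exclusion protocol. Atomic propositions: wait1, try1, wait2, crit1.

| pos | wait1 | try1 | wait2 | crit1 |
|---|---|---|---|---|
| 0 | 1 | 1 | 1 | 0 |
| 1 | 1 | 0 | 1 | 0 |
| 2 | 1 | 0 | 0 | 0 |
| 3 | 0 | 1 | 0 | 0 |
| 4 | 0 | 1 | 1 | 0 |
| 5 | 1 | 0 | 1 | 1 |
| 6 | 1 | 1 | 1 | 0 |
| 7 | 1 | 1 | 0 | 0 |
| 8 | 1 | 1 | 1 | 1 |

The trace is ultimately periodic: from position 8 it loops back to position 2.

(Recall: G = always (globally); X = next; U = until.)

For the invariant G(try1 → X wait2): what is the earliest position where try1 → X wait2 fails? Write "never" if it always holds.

Check try1 → X wait2 at each position in order: 0 ✓, 1 ✓, 2 ✓, 3 ✓, 4 ✓, 5 ✓.
At position 6 the labels are {try1, wait1, wait2} and the next position 7 has {try1, wait1}, so try1 → X wait2 is false there. This is the first violation.

6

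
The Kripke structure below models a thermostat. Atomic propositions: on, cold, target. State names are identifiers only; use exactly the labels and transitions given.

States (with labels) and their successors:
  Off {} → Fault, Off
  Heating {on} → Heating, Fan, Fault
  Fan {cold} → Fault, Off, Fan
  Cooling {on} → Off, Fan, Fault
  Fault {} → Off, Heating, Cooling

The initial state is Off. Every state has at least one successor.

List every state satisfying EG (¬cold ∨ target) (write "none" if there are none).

States satisfying ¬cold ∨ target: {Off, Heating, Cooling, Fault}.
States satisfying EG (¬cold ∨ target): {Off, Heating, Cooling, Fault}.

{Off, Heating, Cooling, Fault}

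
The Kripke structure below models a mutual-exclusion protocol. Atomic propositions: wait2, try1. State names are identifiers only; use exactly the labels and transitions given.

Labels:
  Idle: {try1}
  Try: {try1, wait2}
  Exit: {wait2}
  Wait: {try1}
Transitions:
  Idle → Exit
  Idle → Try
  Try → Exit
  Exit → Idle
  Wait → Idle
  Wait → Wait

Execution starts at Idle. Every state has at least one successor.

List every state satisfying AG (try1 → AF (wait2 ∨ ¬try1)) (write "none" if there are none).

{Idle, Try, Exit}

States satisfying try1 → AF (wait2 ∨ ¬try1): {Idle, Try, Exit}.
States satisfying AG (try1 → AF (wait2 ∨ ¬try1)): {Idle, Try, Exit}.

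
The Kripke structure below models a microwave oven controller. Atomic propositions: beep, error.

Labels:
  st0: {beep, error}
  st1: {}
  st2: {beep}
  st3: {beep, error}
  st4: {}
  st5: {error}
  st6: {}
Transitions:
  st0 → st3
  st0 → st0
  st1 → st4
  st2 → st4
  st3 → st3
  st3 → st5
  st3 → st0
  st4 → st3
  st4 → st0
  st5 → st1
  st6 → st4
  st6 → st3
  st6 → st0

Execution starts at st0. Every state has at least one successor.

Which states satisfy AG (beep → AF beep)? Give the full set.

{st0, st1, st2, st3, st4, st5, st6}

States satisfying beep → AF beep: {st0, st1, st2, st3, st4, st5, st6}.
States satisfying AG (beep → AF beep): {st0, st1, st2, st3, st4, st5, st6}.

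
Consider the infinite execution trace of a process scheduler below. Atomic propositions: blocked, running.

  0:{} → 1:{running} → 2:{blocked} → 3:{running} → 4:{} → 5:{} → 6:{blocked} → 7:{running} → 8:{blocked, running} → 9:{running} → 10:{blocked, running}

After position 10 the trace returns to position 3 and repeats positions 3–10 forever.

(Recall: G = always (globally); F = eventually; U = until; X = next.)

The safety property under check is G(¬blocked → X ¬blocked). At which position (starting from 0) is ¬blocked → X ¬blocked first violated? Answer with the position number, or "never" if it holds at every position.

Check ¬blocked → X ¬blocked at each position in order: 0 ✓.
At position 1 the labels are {running} and the next position 2 has {blocked}, so ¬blocked → X ¬blocked is false there. This is the first violation.

1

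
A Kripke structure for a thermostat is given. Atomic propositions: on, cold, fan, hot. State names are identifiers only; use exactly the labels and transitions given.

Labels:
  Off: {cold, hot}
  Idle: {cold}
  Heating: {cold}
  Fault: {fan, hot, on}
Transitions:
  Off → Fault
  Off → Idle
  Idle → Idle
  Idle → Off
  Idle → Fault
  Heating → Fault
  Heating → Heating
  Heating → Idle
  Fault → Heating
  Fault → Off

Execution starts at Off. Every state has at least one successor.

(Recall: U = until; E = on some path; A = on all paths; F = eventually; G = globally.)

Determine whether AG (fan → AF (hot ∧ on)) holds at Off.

States satisfying fan → AF (hot ∧ on): {Off, Idle, Heating, Fault}.
States satisfying AG (fan → AF (hot ∧ on)): {Off, Idle, Heating, Fault}.
Every state reachable from Off satisfies fan → AF (hot ∧ on).
Off ∈ Sat(AG (fan → AF (hot ∧ on))).

Satisfied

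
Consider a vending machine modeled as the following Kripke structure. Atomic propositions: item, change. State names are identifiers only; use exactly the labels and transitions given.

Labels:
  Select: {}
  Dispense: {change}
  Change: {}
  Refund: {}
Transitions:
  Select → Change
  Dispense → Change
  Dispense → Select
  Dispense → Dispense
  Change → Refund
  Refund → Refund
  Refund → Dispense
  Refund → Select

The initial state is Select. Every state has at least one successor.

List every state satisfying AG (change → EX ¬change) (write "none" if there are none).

{Select, Dispense, Change, Refund}

States satisfying change → EX ¬change: {Select, Dispense, Change, Refund}.
States satisfying AG (change → EX ¬change): {Select, Dispense, Change, Refund}.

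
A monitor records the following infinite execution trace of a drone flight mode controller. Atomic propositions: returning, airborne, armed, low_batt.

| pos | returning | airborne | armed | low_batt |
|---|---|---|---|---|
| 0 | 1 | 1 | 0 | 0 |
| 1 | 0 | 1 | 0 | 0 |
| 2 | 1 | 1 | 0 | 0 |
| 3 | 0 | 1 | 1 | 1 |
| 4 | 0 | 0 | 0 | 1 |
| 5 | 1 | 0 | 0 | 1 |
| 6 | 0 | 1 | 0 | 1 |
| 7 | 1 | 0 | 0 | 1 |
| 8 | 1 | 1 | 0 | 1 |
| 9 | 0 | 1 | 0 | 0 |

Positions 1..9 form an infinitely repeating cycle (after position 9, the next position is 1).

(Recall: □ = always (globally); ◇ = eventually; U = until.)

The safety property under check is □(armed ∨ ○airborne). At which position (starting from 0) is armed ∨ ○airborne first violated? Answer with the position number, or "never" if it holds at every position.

4

Check armed ∨ ○airborne at each position in order: 0 ✓, 1 ✓, 2 ✓, 3 ✓.
At position 4 the labels are {low_batt} and the next position 5 has {low_batt, returning}, so armed ∨ ○airborne is false there. This is the first violation.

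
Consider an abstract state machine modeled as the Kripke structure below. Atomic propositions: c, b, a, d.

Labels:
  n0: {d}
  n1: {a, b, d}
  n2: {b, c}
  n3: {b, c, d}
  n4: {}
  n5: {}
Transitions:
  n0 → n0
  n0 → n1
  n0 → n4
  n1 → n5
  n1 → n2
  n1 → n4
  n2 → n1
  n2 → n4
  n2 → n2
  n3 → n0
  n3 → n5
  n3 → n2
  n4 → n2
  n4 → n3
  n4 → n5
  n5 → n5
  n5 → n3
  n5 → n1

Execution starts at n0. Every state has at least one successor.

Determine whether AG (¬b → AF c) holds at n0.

Violated

States satisfying ¬b → AF c: {n1, n2, n3}.
States satisfying AG (¬b → AF c): ∅.
n0 is reachable from n0 and violates ¬b → AF c, so AG fails at n0.
n0 ∉ Sat(AG (¬b → AF c)).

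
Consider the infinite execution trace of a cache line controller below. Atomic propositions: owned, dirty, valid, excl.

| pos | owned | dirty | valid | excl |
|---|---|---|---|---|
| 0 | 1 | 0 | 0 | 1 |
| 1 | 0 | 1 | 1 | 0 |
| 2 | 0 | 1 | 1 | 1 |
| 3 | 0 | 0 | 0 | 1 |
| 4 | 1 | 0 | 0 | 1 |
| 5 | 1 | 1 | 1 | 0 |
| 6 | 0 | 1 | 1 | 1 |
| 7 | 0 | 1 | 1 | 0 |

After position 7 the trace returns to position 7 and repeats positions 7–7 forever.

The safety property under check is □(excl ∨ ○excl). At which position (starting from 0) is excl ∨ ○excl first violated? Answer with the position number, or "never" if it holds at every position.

Check excl ∨ ○excl at each position in order: 0 ✓, 1 ✓, 2 ✓, 3 ✓, 4 ✓, 5 ✓, 6 ✓.
At position 7 the labels are {dirty, valid} and the next position 7 has {dirty, valid}, so excl ∨ ○excl is false there. This is the first violation.

7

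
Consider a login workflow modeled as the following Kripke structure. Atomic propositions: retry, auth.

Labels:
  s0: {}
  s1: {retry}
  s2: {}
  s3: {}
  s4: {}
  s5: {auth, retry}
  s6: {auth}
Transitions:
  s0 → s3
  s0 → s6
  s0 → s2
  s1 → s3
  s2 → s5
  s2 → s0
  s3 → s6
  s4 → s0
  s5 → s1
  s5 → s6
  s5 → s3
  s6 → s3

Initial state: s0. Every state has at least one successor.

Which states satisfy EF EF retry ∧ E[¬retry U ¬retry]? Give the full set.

{s0, s2, s4}

States satisfying EF retry: {s0, s1, s2, s4, s5}.
States satisfying EF EF retry: {s0, s1, s2, s4, s5}.
States satisfying ¬retry: {s0, s2, s3, s4, s6}.
States satisfying E[¬retry U ¬retry]: {s0, s2, s3, s4, s6}.
States satisfying EF EF retry ∧ E[¬retry U ¬retry]: {s0, s2, s4}.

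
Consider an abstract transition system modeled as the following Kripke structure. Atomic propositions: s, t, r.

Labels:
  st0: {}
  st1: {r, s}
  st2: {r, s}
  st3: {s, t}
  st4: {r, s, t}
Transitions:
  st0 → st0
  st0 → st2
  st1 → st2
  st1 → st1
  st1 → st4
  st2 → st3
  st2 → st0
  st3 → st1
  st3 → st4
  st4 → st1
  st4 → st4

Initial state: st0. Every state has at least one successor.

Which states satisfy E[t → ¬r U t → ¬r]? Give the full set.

States satisfying t → ¬r: {st0, st1, st2, st3}.
States satisfying E[t → ¬r U t → ¬r]: {st0, st1, st2, st3}.

{st0, st1, st2, st3}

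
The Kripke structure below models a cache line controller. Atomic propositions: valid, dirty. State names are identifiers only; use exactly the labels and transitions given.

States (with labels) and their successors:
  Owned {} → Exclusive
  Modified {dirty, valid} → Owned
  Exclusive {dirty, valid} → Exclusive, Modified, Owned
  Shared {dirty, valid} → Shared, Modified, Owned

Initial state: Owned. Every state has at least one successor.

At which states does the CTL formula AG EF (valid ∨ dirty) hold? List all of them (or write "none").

States satisfying EF (valid ∨ dirty): {Owned, Modified, Exclusive, Shared}.
States satisfying AG EF (valid ∨ dirty): {Owned, Modified, Exclusive, Shared}.

{Owned, Modified, Exclusive, Shared}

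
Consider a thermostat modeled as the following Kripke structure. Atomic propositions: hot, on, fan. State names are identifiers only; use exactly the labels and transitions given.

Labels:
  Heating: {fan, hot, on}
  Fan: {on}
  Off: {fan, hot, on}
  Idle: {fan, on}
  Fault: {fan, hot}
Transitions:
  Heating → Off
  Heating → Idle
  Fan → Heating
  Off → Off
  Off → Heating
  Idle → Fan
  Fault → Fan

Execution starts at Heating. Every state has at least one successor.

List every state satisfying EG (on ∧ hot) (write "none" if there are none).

States satisfying on ∧ hot: {Heating, Off}.
States satisfying EG (on ∧ hot): {Heating, Off}.

{Heating, Off}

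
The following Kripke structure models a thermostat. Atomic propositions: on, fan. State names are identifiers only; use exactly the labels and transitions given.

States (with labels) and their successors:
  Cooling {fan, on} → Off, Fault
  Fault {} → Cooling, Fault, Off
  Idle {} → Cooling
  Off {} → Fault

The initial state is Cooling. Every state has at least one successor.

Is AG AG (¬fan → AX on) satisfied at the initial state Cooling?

No

States satisfying AG (¬fan → AX on): ∅.
States satisfying AG AG (¬fan → AX on): ∅.
Cooling is reachable from Cooling and violates AG (¬fan → AX on), so AG fails at Cooling.
Cooling ∉ Sat(AG AG (¬fan → AX on)).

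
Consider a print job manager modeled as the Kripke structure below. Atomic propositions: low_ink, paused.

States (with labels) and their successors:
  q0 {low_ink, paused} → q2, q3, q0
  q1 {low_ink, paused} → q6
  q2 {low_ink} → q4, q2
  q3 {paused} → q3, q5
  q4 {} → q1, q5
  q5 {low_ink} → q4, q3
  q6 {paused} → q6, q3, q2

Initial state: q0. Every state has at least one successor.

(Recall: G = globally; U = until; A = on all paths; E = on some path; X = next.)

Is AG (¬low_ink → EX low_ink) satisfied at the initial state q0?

Satisfied

States satisfying ¬low_ink → EX low_ink: {q0, q1, q2, q3, q4, q5, q6}.
States satisfying AG (¬low_ink → EX low_ink): {q0, q1, q2, q3, q4, q5, q6}.
Every state reachable from q0 satisfies ¬low_ink → EX low_ink.
q0 ∈ Sat(AG (¬low_ink → EX low_ink)).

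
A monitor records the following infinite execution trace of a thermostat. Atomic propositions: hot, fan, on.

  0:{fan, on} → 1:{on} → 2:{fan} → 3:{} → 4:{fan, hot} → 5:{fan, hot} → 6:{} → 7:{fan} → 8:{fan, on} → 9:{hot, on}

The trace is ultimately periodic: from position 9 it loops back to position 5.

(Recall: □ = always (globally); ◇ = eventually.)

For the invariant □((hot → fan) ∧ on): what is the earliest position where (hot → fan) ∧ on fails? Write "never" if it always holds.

Check (hot → fan) ∧ on at each position in order: 0 ✓, 1 ✓.
At position 2 the labels are {fan}, so (hot → fan) ∧ on is false there. This is the first violation.

2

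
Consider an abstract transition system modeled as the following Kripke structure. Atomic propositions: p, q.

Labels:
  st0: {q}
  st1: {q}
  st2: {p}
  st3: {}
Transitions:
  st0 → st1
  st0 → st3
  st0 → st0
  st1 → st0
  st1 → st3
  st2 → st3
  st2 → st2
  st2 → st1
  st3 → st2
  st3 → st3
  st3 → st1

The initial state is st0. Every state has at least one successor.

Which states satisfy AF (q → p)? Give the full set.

{st2, st3}

States satisfying q → p: {st2, st3}.
States satisfying AF (q → p): {st2, st3}.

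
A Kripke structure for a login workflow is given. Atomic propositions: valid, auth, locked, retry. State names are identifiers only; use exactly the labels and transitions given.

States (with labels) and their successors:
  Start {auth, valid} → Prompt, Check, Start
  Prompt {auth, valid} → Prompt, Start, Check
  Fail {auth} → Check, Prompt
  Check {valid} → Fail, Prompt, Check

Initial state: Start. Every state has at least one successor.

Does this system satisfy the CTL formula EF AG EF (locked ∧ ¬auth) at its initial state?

States satisfying AG EF (locked ∧ ¬auth): ∅.
States satisfying EF AG EF (locked ∧ ¬auth): ∅.
No suitable path/successor from Start witnesses the formula.
Start ∉ Sat(EF AG EF (locked ∧ ¬auth)).

Violated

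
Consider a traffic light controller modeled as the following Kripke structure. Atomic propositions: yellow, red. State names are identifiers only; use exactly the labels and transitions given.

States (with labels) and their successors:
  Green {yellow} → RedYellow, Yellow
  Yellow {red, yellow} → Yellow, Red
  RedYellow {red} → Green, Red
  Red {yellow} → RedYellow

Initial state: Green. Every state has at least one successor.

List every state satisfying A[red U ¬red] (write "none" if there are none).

{Green, RedYellow, Red}

States satisfying red: {Yellow, RedYellow}.
States satisfying ¬red: {Green, Red}.
States satisfying A[red U ¬red]: {Green, RedYellow, Red}.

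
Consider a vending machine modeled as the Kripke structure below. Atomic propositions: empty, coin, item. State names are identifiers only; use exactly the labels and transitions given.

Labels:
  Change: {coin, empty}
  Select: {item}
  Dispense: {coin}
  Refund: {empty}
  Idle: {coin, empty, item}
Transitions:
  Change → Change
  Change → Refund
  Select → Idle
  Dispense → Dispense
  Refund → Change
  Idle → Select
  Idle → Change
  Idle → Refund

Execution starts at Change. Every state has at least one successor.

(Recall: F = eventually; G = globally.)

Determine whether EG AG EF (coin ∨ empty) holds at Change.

States satisfying AG EF (coin ∨ empty): {Change, Select, Dispense, Refund, Idle}.
States satisfying EG AG EF (coin ∨ empty): {Change, Select, Dispense, Refund, Idle}.
Change ∈ Sat(EG AG EF (coin ∨ empty)).

Satisfied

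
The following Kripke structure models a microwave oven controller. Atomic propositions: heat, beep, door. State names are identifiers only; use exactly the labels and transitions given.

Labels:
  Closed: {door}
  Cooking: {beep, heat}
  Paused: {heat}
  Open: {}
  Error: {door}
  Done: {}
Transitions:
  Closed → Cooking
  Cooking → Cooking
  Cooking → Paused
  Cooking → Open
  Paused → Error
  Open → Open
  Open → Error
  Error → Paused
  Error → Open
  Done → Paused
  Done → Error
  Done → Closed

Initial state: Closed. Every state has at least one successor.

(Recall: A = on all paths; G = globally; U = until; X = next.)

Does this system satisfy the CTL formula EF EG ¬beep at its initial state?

Holds

States satisfying EG ¬beep: {Paused, Open, Error, Done}.
States satisfying EF EG ¬beep: {Closed, Cooking, Paused, Open, Error, Done}.
Some path from Closed reaches a state where EG ¬beep holds.
Closed ∈ Sat(EF EG ¬beep).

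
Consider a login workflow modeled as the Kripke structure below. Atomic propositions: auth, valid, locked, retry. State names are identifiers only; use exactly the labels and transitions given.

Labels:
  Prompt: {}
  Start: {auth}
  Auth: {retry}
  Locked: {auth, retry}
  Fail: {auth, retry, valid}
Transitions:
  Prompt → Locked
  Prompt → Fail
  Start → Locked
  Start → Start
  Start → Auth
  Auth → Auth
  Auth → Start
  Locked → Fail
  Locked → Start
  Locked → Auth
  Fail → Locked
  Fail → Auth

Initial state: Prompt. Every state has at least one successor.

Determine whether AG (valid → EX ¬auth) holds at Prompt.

Satisfied

States satisfying valid → EX ¬auth: {Prompt, Start, Auth, Locked, Fail}.
States satisfying AG (valid → EX ¬auth): {Prompt, Start, Auth, Locked, Fail}.
Every state reachable from Prompt satisfies valid → EX ¬auth.
Prompt ∈ Sat(AG (valid → EX ¬auth)).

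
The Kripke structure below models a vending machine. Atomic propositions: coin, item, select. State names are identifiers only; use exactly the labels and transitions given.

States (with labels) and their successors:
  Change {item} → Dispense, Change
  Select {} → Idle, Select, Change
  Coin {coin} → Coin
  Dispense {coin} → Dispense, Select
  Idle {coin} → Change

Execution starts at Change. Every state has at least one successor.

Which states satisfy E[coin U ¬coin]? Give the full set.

States satisfying coin: {Coin, Dispense, Idle}.
States satisfying ¬coin: {Change, Select}.
States satisfying E[coin U ¬coin]: {Change, Select, Dispense, Idle}.

{Change, Select, Dispense, Idle}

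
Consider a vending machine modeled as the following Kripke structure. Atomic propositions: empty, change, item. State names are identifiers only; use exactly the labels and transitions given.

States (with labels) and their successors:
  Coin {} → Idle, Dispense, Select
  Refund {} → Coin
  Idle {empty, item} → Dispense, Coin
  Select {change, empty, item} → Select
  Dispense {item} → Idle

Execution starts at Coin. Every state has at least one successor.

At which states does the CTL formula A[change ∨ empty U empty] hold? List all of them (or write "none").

States satisfying change ∨ empty: {Idle, Select}.
States satisfying empty: {Idle, Select}.
States satisfying A[change ∨ empty U empty]: {Idle, Select}.

{Idle, Select}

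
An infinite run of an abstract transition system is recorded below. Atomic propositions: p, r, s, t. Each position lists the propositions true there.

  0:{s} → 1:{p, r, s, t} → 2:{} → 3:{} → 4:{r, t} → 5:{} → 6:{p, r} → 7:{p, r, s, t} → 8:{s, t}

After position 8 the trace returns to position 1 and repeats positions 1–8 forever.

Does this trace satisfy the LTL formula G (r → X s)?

r → X s must hold at every position from 0 onward. It fails at position 1, so G (r → X s) is false.
Positions where r holds: 1, 4, 6, 7.
Check X s at each: 1→fails, 4→fails, 6→ok, 7→ok.

No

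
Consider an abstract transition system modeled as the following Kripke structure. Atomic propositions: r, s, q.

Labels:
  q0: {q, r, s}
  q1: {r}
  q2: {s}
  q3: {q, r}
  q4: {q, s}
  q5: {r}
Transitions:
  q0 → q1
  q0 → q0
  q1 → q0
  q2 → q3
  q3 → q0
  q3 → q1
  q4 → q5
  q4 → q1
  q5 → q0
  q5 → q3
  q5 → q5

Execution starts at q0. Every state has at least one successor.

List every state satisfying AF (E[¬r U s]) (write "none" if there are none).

{q0, q1, q2, q3, q4}

States satisfying E[¬r U s]: {q0, q2, q4}.
States satisfying AF (E[¬r U s]): {q0, q1, q2, q3, q4}.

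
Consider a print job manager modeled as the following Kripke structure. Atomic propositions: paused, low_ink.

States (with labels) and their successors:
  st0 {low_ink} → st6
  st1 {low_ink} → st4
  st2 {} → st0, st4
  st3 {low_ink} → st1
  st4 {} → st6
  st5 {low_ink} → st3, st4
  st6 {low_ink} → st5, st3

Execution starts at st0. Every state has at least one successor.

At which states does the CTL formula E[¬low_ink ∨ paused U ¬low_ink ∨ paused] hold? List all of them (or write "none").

{st2, st4}

States satisfying ¬low_ink ∨ paused: {st2, st4}.
States satisfying E[¬low_ink ∨ paused U ¬low_ink ∨ paused]: {st2, st4}.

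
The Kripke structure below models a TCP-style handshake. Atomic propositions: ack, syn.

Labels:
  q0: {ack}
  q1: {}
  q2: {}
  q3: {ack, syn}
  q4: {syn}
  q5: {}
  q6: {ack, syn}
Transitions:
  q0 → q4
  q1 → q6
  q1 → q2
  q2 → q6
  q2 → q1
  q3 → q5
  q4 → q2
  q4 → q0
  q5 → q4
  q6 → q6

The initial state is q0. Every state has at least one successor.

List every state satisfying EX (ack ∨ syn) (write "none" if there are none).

States satisfying ack ∨ syn: {q0, q3, q4, q6}.
States satisfying EX (ack ∨ syn): {q0, q1, q2, q4, q5, q6}.

{q0, q1, q2, q4, q5, q6}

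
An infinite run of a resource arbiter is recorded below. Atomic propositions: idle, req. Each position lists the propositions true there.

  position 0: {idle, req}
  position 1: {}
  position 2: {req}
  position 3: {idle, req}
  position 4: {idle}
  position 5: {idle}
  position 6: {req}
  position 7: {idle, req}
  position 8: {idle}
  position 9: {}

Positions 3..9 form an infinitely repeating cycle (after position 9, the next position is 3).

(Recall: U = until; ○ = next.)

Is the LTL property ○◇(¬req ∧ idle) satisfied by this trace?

The position after 0 is 1; ◇(¬req ∧ idle) is true there.

Satisfied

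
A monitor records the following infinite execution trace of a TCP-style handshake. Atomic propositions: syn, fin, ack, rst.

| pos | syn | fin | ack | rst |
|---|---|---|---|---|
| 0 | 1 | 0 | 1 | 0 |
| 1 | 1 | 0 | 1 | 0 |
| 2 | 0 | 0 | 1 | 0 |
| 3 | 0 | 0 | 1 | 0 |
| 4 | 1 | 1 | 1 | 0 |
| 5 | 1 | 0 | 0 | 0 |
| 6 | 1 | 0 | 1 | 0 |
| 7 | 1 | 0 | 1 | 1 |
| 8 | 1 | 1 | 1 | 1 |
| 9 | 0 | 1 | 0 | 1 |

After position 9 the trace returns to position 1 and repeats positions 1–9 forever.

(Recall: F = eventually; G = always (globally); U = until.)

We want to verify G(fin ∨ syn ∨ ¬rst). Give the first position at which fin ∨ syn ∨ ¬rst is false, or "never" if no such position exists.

fin ∨ syn ∨ ¬rst holds at every position 0..9, and those are all the positions the trace ever visits, so the invariant G(fin ∨ syn ∨ ¬rst) is never violated.

never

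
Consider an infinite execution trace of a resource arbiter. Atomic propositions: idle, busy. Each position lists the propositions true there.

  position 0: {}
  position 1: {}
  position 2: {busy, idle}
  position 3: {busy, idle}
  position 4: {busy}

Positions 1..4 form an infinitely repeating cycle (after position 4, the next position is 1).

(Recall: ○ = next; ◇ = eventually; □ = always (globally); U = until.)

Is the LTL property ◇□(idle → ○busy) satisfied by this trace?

□(idle → ○busy) holds at position 0, which is reachable from 0, so ◇□(idle → ○busy) holds.

Holds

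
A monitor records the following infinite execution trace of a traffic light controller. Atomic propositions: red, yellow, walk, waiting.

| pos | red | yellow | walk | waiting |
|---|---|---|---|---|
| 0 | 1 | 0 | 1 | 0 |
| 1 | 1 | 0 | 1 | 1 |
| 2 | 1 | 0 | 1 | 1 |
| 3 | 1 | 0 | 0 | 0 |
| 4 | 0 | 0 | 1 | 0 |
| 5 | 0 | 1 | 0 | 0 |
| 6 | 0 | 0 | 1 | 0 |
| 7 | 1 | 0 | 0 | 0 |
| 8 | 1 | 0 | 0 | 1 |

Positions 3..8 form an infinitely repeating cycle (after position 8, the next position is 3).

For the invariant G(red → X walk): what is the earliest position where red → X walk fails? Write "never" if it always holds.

2

Check red → X walk at each position in order: 0 ✓, 1 ✓.
At position 2 the labels are {red, waiting, walk} and the next position 3 has {red}, so red → X walk is false there. This is the first violation.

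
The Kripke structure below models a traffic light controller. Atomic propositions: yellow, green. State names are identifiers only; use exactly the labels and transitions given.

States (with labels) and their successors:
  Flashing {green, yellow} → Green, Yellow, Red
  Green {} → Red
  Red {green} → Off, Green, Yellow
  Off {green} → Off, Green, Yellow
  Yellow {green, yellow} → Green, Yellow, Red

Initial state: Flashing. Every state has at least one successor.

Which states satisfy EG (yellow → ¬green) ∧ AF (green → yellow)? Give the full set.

{Green}

States satisfying yellow → ¬green: {Green, Red, Off}.
States satisfying EG (yellow → ¬green): {Green, Red, Off}.
States satisfying green → yellow: {Flashing, Green, Yellow}.
States satisfying AF (green → yellow): {Flashing, Green, Yellow}.
States satisfying EG (yellow → ¬green) ∧ AF (green → yellow): {Green}.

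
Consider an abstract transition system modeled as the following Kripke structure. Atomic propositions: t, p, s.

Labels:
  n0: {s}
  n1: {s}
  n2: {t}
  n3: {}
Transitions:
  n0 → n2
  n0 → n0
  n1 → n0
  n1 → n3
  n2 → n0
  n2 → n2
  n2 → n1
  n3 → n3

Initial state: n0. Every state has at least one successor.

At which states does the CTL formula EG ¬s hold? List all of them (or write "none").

{n2, n3}

States satisfying ¬s: {n2, n3}.
States satisfying EG ¬s: {n2, n3}.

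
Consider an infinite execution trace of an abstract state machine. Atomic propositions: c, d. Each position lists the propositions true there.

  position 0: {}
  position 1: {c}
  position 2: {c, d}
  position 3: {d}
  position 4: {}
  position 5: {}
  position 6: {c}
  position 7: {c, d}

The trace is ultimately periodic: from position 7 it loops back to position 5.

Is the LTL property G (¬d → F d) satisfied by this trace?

¬d → F d holds at every position 0..7, and those are all positions ever visited, so G (¬d → F d) holds.
Positions where ¬d holds: 0, 1, 4, 5, 6.
Check F d at each: 0→ok, 1→ok, 4→ok, 5→ok, 6→ok.

Yes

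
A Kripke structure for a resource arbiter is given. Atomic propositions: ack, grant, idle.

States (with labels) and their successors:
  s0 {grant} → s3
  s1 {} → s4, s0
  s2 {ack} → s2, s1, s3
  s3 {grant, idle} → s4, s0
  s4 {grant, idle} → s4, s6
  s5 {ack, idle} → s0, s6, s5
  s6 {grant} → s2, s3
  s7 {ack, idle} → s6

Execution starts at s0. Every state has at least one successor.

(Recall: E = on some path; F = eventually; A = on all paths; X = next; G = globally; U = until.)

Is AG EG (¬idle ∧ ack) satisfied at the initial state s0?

Violated

States satisfying EG (¬idle ∧ ack): {s2}.
States satisfying AG EG (¬idle ∧ ack): ∅.
s0 is reachable from s0 and violates EG (¬idle ∧ ack), so AG fails at s0.
s0 ∉ Sat(AG EG (¬idle ∧ ack)).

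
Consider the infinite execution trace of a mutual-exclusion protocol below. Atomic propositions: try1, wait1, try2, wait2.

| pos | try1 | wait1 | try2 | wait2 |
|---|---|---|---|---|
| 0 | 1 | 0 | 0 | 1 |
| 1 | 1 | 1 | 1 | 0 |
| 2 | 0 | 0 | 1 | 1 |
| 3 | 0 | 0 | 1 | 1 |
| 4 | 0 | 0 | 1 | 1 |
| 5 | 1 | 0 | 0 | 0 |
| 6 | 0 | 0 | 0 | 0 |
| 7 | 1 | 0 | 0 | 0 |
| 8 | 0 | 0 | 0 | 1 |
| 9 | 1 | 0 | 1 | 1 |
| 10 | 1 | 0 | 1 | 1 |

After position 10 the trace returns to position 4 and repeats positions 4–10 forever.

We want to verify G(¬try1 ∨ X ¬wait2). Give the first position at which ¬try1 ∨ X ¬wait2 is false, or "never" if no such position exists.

Check ¬try1 ∨ X ¬wait2 at each position in order: 0 ✓.
At position 1 the labels are {try1, try2, wait1} and the next position 2 has {try2, wait2}, so ¬try1 ∨ X ¬wait2 is false there. This is the first violation.

1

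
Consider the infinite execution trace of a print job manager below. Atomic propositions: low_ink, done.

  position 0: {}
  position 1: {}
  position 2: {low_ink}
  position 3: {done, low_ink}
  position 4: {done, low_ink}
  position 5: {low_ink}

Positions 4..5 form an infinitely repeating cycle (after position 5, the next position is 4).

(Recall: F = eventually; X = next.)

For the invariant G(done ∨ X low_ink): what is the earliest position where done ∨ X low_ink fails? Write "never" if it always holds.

At position 0 the labels are {} and the next position 1 has {}, so done ∨ X low_ink is false there. This is the first violation.

0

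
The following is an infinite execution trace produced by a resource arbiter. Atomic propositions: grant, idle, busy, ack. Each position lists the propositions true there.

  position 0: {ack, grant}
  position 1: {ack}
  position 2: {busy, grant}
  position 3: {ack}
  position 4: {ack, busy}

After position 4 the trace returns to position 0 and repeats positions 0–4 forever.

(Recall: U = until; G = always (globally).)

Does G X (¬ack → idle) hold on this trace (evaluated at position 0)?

No

X (¬ack → idle) must hold at every position from 0 onward. It fails at position 1, so G X (¬ack → idle) is false.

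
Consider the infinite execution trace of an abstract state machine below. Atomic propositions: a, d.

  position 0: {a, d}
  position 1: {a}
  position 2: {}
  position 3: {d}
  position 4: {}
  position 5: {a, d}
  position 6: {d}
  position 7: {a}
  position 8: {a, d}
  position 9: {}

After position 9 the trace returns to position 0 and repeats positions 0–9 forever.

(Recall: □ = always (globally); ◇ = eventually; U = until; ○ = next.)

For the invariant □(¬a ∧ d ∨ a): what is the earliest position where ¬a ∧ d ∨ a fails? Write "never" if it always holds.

Check ¬a ∧ d ∨ a at each position in order: 0 ✓, 1 ✓.
At position 2 the labels are {}, so ¬a ∧ d ∨ a is false there. This is the first violation.

2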